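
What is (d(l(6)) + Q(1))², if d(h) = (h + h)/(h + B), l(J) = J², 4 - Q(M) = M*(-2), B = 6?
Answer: 2916/49 ≈ 59.510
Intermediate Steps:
Q(M) = 4 + 2*M (Q(M) = 4 - M*(-2) = 4 - (-2)*M = 4 + 2*M)
d(h) = 2*h/(6 + h) (d(h) = (h + h)/(h + 6) = (2*h)/(6 + h) = 2*h/(6 + h))
(d(l(6)) + Q(1))² = (2*6²/(6 + 6²) + (4 + 2*1))² = (2*36/(6 + 36) + (4 + 2))² = (2*36/42 + 6)² = (2*36*(1/42) + 6)² = (12/7 + 6)² = (54/7)² = 2916/49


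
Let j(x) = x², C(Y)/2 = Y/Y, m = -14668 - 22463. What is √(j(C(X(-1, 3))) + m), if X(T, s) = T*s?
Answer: I*√37127 ≈ 192.68*I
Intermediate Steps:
m = -37131
C(Y) = 2 (C(Y) = 2*(Y/Y) = 2*1 = 2)
√(j(C(X(-1, 3))) + m) = √(2² - 37131) = √(4 - 37131) = √(-37127) = I*√37127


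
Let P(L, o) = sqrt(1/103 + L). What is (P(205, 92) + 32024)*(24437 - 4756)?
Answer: 630264344 + 39362*sqrt(543737)/103 ≈ 6.3055e+8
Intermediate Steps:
P(L, o) = sqrt(1/103 + L)
(P(205, 92) + 32024)*(24437 - 4756) = (sqrt(103 + 10609*205)/103 + 32024)*(24437 - 4756) = (sqrt(103 + 2174845)/103 + 32024)*19681 = (sqrt(2174948)/103 + 32024)*19681 = ((2*sqrt(543737))/103 + 32024)*19681 = (2*sqrt(543737)/103 + 32024)*19681 = (32024 + 2*sqrt(543737)/103)*19681 = 630264344 + 39362*sqrt(543737)/103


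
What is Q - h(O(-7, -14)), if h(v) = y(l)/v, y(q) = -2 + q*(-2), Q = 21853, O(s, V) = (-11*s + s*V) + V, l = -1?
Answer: 21853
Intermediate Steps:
O(s, V) = V - 11*s + V*s (O(s, V) = (-11*s + V*s) + V = V - 11*s + V*s)
y(q) = -2 - 2*q
h(v) = 0 (h(v) = (-2 - 2*(-1))/v = (-2 + 2)/v = 0/v = 0)
Q - h(O(-7, -14)) = 21853 - 1*0 = 21853 + 0 = 21853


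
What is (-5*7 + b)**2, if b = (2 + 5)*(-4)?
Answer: 3969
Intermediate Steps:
b = -28 (b = 7*(-4) = -28)
(-5*7 + b)**2 = (-5*7 - 28)**2 = (-35 - 28)**2 = (-63)**2 = 3969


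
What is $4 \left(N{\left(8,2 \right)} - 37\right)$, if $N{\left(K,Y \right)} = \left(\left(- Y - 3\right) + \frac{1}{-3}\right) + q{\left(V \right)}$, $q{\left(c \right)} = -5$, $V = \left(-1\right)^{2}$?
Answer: $- \frac{568}{3} \approx -189.33$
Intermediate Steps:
$V = 1$
$N{\left(K,Y \right)} = - \frac{25}{3} - Y$ ($N{\left(K,Y \right)} = \left(\left(- Y - 3\right) + \frac{1}{-3}\right) - 5 = \left(\left(-3 - Y\right) - \frac{1}{3}\right) - 5 = \left(- \frac{10}{3} - Y\right) - 5 = - \frac{25}{3} - Y$)
$4 \left(N{\left(8,2 \right)} - 37\right) = 4 \left(\left(- \frac{25}{3} - 2\right) - 37\right) = 4 \left(- \frac{31}{3} - 37\right) = 4 \left(- \frac{142}{3}\right) = - \frac{568}{3}$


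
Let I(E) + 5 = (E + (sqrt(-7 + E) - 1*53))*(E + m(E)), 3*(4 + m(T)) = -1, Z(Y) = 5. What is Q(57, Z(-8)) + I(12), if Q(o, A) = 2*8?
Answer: -910/3 + 23*sqrt(5)/3 ≈ -286.19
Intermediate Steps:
m(T) = -13/3 (m(T) = -4 + (1/3)*(-1) = -4 - 1/3 = -13/3)
Q(o, A) = 16
I(E) = -5 + (-13/3 + E)*(-53 + E + sqrt(-7 + E)) (I(E) = -5 + (E + (sqrt(-7 + E) - 1*53))*(E - 13/3) = -5 + (E + (sqrt(-7 + E) - 53))*(-13/3 + E) = -5 + (E + (-53 + sqrt(-7 + E)))*(-13/3 + E) = -5 + (-53 + E + sqrt(-7 + E))*(-13/3 + E) = -5 + (-13/3 + E)*(-53 + E + sqrt(-7 + E)))
Q(57, Z(-8)) + I(12) = 16 + (674/3 + 12**2 - 172/3*12 - 13*sqrt(-7 + 12)/3 + 12*sqrt(-7 + 12)) = 16 + (674/3 + 144 - 688 - 13*sqrt(5)/3 + 12*sqrt(5)) = 16 + (-958/3 + 23*sqrt(5)/3) = -910/3 + 23*sqrt(5)/3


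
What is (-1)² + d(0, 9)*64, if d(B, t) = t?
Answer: 577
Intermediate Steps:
(-1)² + d(0, 9)*64 = (-1)² + 9*64 = 1 + 576 = 577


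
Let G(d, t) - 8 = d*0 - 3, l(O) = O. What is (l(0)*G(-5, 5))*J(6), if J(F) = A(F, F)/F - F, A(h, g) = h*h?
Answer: 0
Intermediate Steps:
A(h, g) = h²
J(F) = 0 (J(F) = F²/F - F = F - F = 0)
G(d, t) = 5 (G(d, t) = 8 + (d*0 - 3) = 8 + (0 - 3) = 8 - 3 = 5)
(l(0)*G(-5, 5))*J(6) = (0*5)*0 = 0*0 = 0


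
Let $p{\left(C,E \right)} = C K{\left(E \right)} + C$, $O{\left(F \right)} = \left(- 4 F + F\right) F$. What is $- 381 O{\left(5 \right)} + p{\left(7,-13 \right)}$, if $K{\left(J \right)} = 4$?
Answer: $28610$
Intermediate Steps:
$O{\left(F \right)} = - 3 F^{2}$ ($O{\left(F \right)} = - 3 F F = - 3 F^{2}$)
$p{\left(C,E \right)} = 5 C$ ($p{\left(C,E \right)} = C 4 + C = 4 C + C = 5 C$)
$- 381 O{\left(5 \right)} + p{\left(7,-13 \right)} = - 381 \left(- 3 \cdot 5^{2}\right) + 5 \cdot 7 = - 381 \left(\left(-3\right) 25\right) + 35 = \left(-381\right) \left(-75\right) + 35 = 28575 + 35 = 28610$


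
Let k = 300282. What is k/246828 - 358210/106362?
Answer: -4706471983/2187759978 ≈ -2.1513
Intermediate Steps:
k/246828 - 358210/106362 = 300282/246828 - 358210/106362 = 300282*(1/246828) - 358210*1/106362 = 50047/41138 - 179105/53181 = -4706471983/2187759978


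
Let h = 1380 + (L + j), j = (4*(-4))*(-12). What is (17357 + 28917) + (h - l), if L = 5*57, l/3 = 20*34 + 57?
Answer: 45920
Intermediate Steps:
j = 192 (j = -16*(-12) = 192)
l = 2211 (l = 3*(20*34 + 57) = 3*(680 + 57) = 3*737 = 2211)
L = 285
h = 1857 (h = 1380 + (285 + 192) = 1380 + 477 = 1857)
(17357 + 28917) + (h - l) = (17357 + 28917) + (1857 - 1*2211) = 46274 + (1857 - 2211) = 46274 - 354 = 45920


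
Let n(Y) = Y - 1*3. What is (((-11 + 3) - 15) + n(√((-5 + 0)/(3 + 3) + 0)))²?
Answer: (156 - I*√30)²/36 ≈ 675.17 - 47.469*I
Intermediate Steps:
n(Y) = -3 + Y (n(Y) = Y - 3 = -3 + Y)
(((-11 + 3) - 15) + n(√((-5 + 0)/(3 + 3) + 0)))² = (((-11 + 3) - 15) + (-3 + √((-5 + 0)/(3 + 3) + 0)))² = ((-8 - 15) + (-3 + √(-5/6 + 0)))² = (-23 + (-3 + √(-5*⅙ + 0)))² = (-23 + (-3 + √(-⅚ + 0)))² = (-23 + (-3 + √(-⅚)))² = (-23 + (-3 + I*√30/6))² = (-26 + I*√30/6)²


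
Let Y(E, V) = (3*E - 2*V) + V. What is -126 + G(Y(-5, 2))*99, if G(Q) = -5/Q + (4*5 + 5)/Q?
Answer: -4122/17 ≈ -242.47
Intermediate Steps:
Y(E, V) = -V + 3*E (Y(E, V) = (-2*V + 3*E) + V = -V + 3*E)
G(Q) = 20/Q (G(Q) = -5/Q + (20 + 5)/Q = -5/Q + 25/Q = 20/Q)
-126 + G(Y(-5, 2))*99 = -126 + (20/(-1*2 + 3*(-5)))*99 = -126 + (20/(-2 - 15))*99 = -126 + (20/(-17))*99 = -126 + (20*(-1/17))*99 = -126 - 20/17*99 = -126 - 1980/17 = -4122/17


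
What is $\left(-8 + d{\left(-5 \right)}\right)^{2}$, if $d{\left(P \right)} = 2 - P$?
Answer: $1$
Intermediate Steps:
$\left(-8 + d{\left(-5 \right)}\right)^{2} = \left(-8 + \left(2 - -5\right)\right)^{2} = \left(-8 + \left(2 + 5\right)\right)^{2} = \left(-8 + 7\right)^{2} = \left(-1\right)^{2} = 1$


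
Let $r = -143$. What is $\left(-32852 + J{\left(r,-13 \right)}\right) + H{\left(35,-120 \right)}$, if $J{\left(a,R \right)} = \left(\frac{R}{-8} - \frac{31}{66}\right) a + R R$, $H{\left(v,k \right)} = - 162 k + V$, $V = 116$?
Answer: $- \frac{319013}{24} \approx -13292.0$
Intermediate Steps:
$H{\left(v,k \right)} = 116 - 162 k$ ($H{\left(v,k \right)} = - 162 k + 116 = 116 - 162 k$)
$J{\left(a,R \right)} = R^{2} + a \left(- \frac{31}{66} - \frac{R}{8}\right)$ ($J{\left(a,R \right)} = \left(R \left(- \frac{1}{8}\right) - \frac{31}{66}\right) a + R^{2} = \left(- \frac{R}{8} - \frac{31}{66}\right) a + R^{2} = \left(- \frac{31}{66} - \frac{R}{8}\right) a + R^{2} = a \left(- \frac{31}{66} - \frac{R}{8}\right) + R^{2} = R^{2} + a \left(- \frac{31}{66} - \frac{R}{8}\right)$)
$\left(-32852 + J{\left(r,-13 \right)}\right) + H{\left(35,-120 \right)} = \left(-32852 - \left(- \frac{403}{6} - 169 + \frac{1859}{8}\right)\right) + \left(116 - -19440\right) = \left(-32852 + \left(169 + \frac{403}{6} - \frac{1859}{8}\right)\right) + \left(116 + 19440\right) = \left(-32852 + \frac{91}{24}\right) + 19556 = - \frac{788357}{24} + 19556 = - \frac{319013}{24}$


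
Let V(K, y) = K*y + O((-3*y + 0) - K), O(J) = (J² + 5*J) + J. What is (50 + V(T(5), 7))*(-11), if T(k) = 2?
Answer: -5005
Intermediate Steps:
O(J) = J² + 6*J
V(K, y) = K*y + (-K - 3*y)*(6 - K - 3*y) (V(K, y) = K*y + ((-3*y + 0) - K)*(6 + ((-3*y + 0) - K)) = K*y + (-3*y - K)*(6 + (-3*y - K)) = K*y + (-K - 3*y)*(6 + (-K - 3*y)) = K*y + (-K - 3*y)*(6 - K - 3*y))
(50 + V(T(5), 7))*(-11) = (50 + (2*7 + (2 + 3*7)*(-6 + 2 + 3*7)))*(-11) = (50 + (14 + (2 + 21)*(-6 + 2 + 21)))*(-11) = (50 + (14 + 23*17))*(-11) = (50 + (14 + 391))*(-11) = (50 + 405)*(-11) = 455*(-11) = -5005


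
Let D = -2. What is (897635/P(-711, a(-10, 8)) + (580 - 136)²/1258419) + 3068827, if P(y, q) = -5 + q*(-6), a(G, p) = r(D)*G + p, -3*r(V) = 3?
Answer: 145087251482424/47400449 ≈ 3.0609e+6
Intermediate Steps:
r(V) = -1 (r(V) = -⅓*3 = -1)
a(G, p) = p - G (a(G, p) = -G + p = p - G)
P(y, q) = -5 - 6*q
(897635/P(-711, a(-10, 8)) + (580 - 136)²/1258419) + 3068827 = (897635/(-5 - 6*(8 - 1*(-10))) + (580 - 136)²/1258419) + 3068827 = (897635/(-5 - 6*(8 + 10)) + 444²*(1/1258419)) + 3068827 = (897635/(-5 - 6*18) + 197136*(1/1258419)) + 3068827 = (897635/(-5 - 108) + 65712/419473) + 3068827 = (897635/(-113) + 65712/419473) + 3068827 = (897635*(-1/113) + 65712/419473) + 3068827 = (-897635/113 + 65712/419473) + 3068827 = -376526220899/47400449 + 3068827 = 145087251482424/47400449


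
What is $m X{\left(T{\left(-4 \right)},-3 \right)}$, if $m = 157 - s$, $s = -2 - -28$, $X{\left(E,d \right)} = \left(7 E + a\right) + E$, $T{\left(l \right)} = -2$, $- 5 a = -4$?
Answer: $- \frac{9956}{5} \approx -1991.2$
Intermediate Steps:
$a = \frac{4}{5}$ ($a = \left(- \frac{1}{5}\right) \left(-4\right) = \frac{4}{5} \approx 0.8$)
$X{\left(E,d \right)} = \frac{4}{5} + 8 E$ ($X{\left(E,d \right)} = \left(7 E + \frac{4}{5}\right) + E = \left(\frac{4}{5} + 7 E\right) + E = \frac{4}{5} + 8 E$)
$s = 26$ ($s = -2 + 28 = 26$)
$m = 131$ ($m = 157 - 26 = 131$)
$m X{\left(T{\left(-4 \right)},-3 \right)} = 131 \left(\frac{4}{5} + 8 \left(-2\right)\right) = 131 \left(\frac{4}{5} - 16\right) = 131 \left(- \frac{76}{5}\right) = - \frac{9956}{5}$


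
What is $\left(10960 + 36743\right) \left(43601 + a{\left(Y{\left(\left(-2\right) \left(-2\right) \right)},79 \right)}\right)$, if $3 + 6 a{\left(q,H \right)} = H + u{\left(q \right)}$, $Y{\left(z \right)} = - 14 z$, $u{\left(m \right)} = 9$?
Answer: $\frac{4161148591}{2} \approx 2.0806 \cdot 10^{9}$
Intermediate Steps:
$a{\left(q,H \right)} = 1 + \frac{H}{6}$ ($a{\left(q,H \right)} = - \frac{1}{2} + \frac{H + 9}{6} = - \frac{1}{2} + \frac{9 + H}{6} = - \frac{1}{2} + \left(\frac{3}{2} + \frac{H}{6}\right) = 1 + \frac{H}{6}$)
$\left(10960 + 36743\right) \left(43601 + a{\left(Y{\left(\left(-2\right) \left(-2\right) \right)},79 \right)}\right) = \left(10960 + 36743\right) \left(43601 + \left(1 + \frac{1}{6} \cdot 79\right)\right) = 47703 \left(43601 + \left(1 + \frac{79}{6}\right)\right) = 47703 \left(43601 + \frac{85}{6}\right) = 47703 \cdot \frac{261691}{6} = \frac{4161148591}{2}$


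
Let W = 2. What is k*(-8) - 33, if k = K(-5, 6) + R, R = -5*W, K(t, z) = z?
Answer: -1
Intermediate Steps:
R = -10 (R = -5*2 = -10)
k = -4 (k = 6 - 10 = -4)
k*(-8) - 33 = -4*(-8) - 33 = 32 - 33 = -1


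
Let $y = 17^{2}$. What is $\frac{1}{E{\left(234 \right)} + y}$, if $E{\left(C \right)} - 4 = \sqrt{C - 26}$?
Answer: $\frac{293}{85641} - \frac{4 \sqrt{13}}{85641} \approx 0.0032529$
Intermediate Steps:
$y = 289$
$E{\left(C \right)} = 4 + \sqrt{-26 + C}$ ($E{\left(C \right)} = 4 + \sqrt{C - 26} = 4 + \sqrt{-26 + C}$)
$\frac{1}{E{\left(234 \right)} + y} = \frac{1}{\left(4 + \sqrt{-26 + 234}\right) + 289} = \frac{1}{\left(4 + \sqrt{208}\right) + 289} = \frac{1}{\left(4 + 4 \sqrt{13}\right) + 289} = \frac{1}{293 + 4 \sqrt{13}}$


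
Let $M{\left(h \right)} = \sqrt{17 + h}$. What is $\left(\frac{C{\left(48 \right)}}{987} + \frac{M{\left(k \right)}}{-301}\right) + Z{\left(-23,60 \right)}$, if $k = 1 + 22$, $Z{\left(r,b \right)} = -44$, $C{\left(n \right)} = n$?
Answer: $- \frac{14460}{329} - \frac{2 \sqrt{10}}{301} \approx -43.972$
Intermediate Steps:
$k = 23$
$\left(\frac{C{\left(48 \right)}}{987} + \frac{M{\left(k \right)}}{-301}\right) + Z{\left(-23,60 \right)} = \left(\frac{48}{987} + \frac{\sqrt{17 + 23}}{-301}\right) - 44 = \left(48 \cdot \frac{1}{987} + \sqrt{40} \left(- \frac{1}{301}\right)\right) - 44 = \left(\frac{16}{329} + 2 \sqrt{10} \left(- \frac{1}{301}\right)\right) - 44 = \left(\frac{16}{329} - \frac{2 \sqrt{10}}{301}\right) - 44 = - \frac{14460}{329} - \frac{2 \sqrt{10}}{301}$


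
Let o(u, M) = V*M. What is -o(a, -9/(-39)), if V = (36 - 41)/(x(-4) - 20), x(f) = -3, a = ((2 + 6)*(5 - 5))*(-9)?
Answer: -15/299 ≈ -0.050167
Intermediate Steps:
a = 0 (a = (8*0)*(-9) = 0*(-9) = 0)
V = 5/23 (V = (36 - 41)/(-3 - 20) = -5/(-23) = -5*(-1/23) = 5/23 ≈ 0.21739)
o(u, M) = 5*M/23
-o(a, -9/(-39)) = -5*(-9/(-39))/23 = -5*(-9*(-1/39))/23 = -5*3/(23*13) = -1*15/299 = -15/299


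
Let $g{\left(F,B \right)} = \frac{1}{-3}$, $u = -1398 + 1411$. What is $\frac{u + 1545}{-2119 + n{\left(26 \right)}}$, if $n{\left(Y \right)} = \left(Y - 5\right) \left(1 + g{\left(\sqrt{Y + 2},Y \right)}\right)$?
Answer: $- \frac{1558}{2105} \approx -0.74014$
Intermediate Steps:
$u = 13$
$g{\left(F,B \right)} = - \frac{1}{3}$
$n{\left(Y \right)} = - \frac{10}{3} + \frac{2 Y}{3}$ ($n{\left(Y \right)} = \left(Y - 5\right) \left(1 - \frac{1}{3}\right) = \left(-5 + Y\right) \frac{2}{3} = - \frac{10}{3} + \frac{2 Y}{3}$)
$\frac{u + 1545}{-2119 + n{\left(26 \right)}} = \frac{13 + 1545}{-2119 + \left(- \frac{10}{3} + \frac{2}{3} \cdot 26\right)} = \frac{1558}{-2119 + \left(- \frac{10}{3} + \frac{52}{3}\right)} = \frac{1558}{-2119 + 14} = \frac{1558}{-2105} = 1558 \left(- \frac{1}{2105}\right) = - \frac{1558}{2105}$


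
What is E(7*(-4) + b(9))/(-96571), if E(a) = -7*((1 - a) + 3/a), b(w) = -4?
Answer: 7371/3090272 ≈ 0.0023852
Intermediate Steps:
E(a) = -7 - 21/a + 7*a (E(a) = -7*(1 - a + 3/a) = -7 - 21/a + 7*a)
E(7*(-4) + b(9))/(-96571) = (-7 - 21/(7*(-4) - 4) + 7*(7*(-4) - 4))/(-96571) = (-7 - 21/(-28 - 4) + 7*(-28 - 4))*(-1/96571) = (-7 - 21/(-32) + 7*(-32))*(-1/96571) = (-7 - 21*(-1/32) - 224)*(-1/96571) = (-7 + 21/32 - 224)*(-1/96571) = -7371/32*(-1/96571) = 7371/3090272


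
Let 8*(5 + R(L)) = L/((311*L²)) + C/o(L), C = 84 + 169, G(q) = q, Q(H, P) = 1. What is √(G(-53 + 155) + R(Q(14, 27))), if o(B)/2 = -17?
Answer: 15*√190961153/21148 ≈ 9.8015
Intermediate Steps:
o(B) = -34 (o(B) = 2*(-17) = -34)
C = 253
R(L) = -1613/272 + 1/(2488*L) (R(L) = -5 + (L/((311*L²)) + 253/(-34))/8 = -5 + (L*(1/(311*L²)) + 253*(-1/34))/8 = -5 + (1/(311*L) - 253/34)/8 = -5 + (-253/34 + 1/(311*L))/8 = -5 + (-253/272 + 1/(2488*L)) = -1613/272 + 1/(2488*L))
√(G(-53 + 155) + R(Q(14, 27))) = √((-53 + 155) + (1/84592)*(34 - 501643*1)/1) = √(102 + (1/84592)*1*(34 - 501643)) = √(102 + (1/84592)*1*(-501609)) = √(102 - 501609/84592) = √(8126775/84592) = 15*√190961153/21148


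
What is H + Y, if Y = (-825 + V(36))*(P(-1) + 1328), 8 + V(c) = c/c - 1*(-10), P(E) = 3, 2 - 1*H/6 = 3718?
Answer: -1116378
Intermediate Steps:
H = -22296 (H = 12 - 6*3718 = 12 - 22308 = -22296)
V(c) = 3 (V(c) = -8 + (c/c - 1*(-10)) = -8 + (1 + 10) = -8 + 11 = 3)
Y = -1094082 (Y = (-825 + 3)*(3 + 1328) = -822*1331 = -1094082)
H + Y = -22296 - 1094082 = -1116378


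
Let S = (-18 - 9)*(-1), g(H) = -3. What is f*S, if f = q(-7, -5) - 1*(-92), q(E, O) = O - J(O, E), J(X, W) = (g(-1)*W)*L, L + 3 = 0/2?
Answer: 4050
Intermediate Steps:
L = -3 (L = -3 + 0/2 = -3 + 0*(½) = -3 + 0 = -3)
J(X, W) = 9*W (J(X, W) = -3*W*(-3) = 9*W)
q(E, O) = O - 9*E
S = 27 (S = -27*(-1) = 27)
f = 150 (f = (-5 - 9*(-7)) - 1*(-92) = (-5 + 63) + 92 = 58 + 92 = 150)
f*S = 150*27 = 4050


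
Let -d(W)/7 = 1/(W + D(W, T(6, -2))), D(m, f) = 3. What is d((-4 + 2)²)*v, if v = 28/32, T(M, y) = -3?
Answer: -7/8 ≈ -0.87500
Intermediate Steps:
d(W) = -7/(3 + W) (d(W) = -7/(W + 3) = -7/(3 + W))
v = 7/8 (v = 28*(1/32) = 7/8 ≈ 0.87500)
d((-4 + 2)²)*v = -7/(3 + (-4 + 2)²)*(7/8) = -7/(3 + (-2)²)*(7/8) = -7/(3 + 4)*(7/8) = -7/7*(7/8) = -7*⅐*(7/8) = -1*7/8 = -7/8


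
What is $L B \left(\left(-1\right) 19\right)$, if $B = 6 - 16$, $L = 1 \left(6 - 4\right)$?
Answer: $380$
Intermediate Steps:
$L = 2$ ($L = 1 \cdot 2 = 2$)
$B = -10$
$L B \left(\left(-1\right) 19\right) = 2 \left(-10\right) \left(\left(-1\right) 19\right) = \left(-20\right) \left(-19\right) = 380$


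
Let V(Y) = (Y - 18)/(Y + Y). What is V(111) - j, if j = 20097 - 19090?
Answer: -74487/74 ≈ -1006.6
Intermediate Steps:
j = 1007
V(Y) = (-18 + Y)/(2*Y) (V(Y) = (-18 + Y)/((2*Y)) = (-18 + Y)*(1/(2*Y)) = (-18 + Y)/(2*Y))
V(111) - j = (1/2)*(-18 + 111)/111 - 1*1007 = (1/2)*(1/111)*93 - 1007 = 31/74 - 1007 = -74487/74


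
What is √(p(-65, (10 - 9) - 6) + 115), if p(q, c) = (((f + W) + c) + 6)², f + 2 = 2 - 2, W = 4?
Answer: 2*√31 ≈ 11.136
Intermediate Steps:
f = -2 (f = -2 + (2 - 2) = -2 + 0 = -2)
p(q, c) = (8 + c)² (p(q, c) = (((-2 + 4) + c) + 6)² = ((2 + c) + 6)² = (8 + c)²)
√(p(-65, (10 - 9) - 6) + 115) = √((8 + ((10 - 9) - 6))² + 115) = √((8 + (1 - 6))² + 115) = √((8 - 5)² + 115) = √(3² + 115) = √(9 + 115) = √124 = 2*√31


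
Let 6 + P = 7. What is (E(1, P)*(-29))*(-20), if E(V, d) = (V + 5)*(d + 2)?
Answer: 10440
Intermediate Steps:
P = 1 (P = -6 + 7 = 1)
E(V, d) = (2 + d)*(5 + V) (E(V, d) = (5 + V)*(2 + d) = (2 + d)*(5 + V))
(E(1, P)*(-29))*(-20) = ((10 + 2*1 + 5*1 + 1*1)*(-29))*(-20) = ((10 + 2 + 5 + 1)*(-29))*(-20) = (18*(-29))*(-20) = -522*(-20) = 10440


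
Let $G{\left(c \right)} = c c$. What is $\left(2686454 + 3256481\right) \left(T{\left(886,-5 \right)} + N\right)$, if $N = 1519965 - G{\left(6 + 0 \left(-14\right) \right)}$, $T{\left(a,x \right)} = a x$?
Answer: $9006512049565$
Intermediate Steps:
$G{\left(c \right)} = c^{2}$
$N = 1519929$ ($N = 1519965 - \left(6 + 0 \left(-14\right)\right)^{2} = 1519965 - \left(6 + 0\right)^{2} = 1519965 - 6^{2} = 1519965 - 36 = 1519929$)
$\left(2686454 + 3256481\right) \left(T{\left(886,-5 \right)} + N\right) = \left(2686454 + 3256481\right) \left(886 \left(-5\right) + 1519929\right) = 5942935 \left(-4430 + 1519929\right) = 5942935 \cdot 1515499 = 9006512049565$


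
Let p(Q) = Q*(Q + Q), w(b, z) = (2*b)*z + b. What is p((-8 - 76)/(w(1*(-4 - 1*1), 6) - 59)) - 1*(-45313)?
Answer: 43546675/961 ≈ 45314.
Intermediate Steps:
w(b, z) = b + 2*b*z (w(b, z) = 2*b*z + b = b + 2*b*z)
p(Q) = 2*Q² (p(Q) = Q*(2*Q) = 2*Q²)
p((-8 - 76)/(w(1*(-4 - 1*1), 6) - 59)) - 1*(-45313) = 2*((-8 - 76)/((1*(-4 - 1*1))*(1 + 2*6) - 59))² - 1*(-45313) = 2*(-84/((1*(-4 - 1))*(1 + 12) - 59))² + 45313 = 2*(-84/((1*(-5))*13 - 59))² + 45313 = 2*(-84/(-5*13 - 59))² + 45313 = 2*(-84/(-65 - 59))² + 45313 = 2*(-84/(-124))² + 45313 = 2*(-84*(-1/124))² + 45313 = 2*(21/31)² + 45313 = 2*(441/961) + 45313 = 882/961 + 45313 = 43546675/961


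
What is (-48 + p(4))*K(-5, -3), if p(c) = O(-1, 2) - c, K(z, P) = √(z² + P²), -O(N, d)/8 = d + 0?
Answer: -68*√34 ≈ -396.50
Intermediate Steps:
O(N, d) = -8*d (O(N, d) = -8*(d + 0) = -8*d)
K(z, P) = √(P² + z²)
p(c) = -16 - c (p(c) = -8*2 - c = -16 - c)
(-48 + p(4))*K(-5, -3) = (-48 + (-16 - 1*4))*√((-3)² + (-5)²) = (-48 + (-16 - 4))*√(9 + 25) = (-48 - 20)*√34 = -68*√34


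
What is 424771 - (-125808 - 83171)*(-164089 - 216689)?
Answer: -79574180891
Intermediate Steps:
424771 - (-125808 - 83171)*(-164089 - 216689) = 424771 - (-208979)*(-380778) = 424771 - 1*79574605662 = 424771 - 79574605662 = -79574180891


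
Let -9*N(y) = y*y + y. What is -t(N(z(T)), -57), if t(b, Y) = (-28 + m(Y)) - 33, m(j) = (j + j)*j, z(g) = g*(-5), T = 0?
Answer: -6437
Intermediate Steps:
z(g) = -5*g
N(y) = -y/9 - y**2/9 (N(y) = -(y*y + y)/9 = -(y**2 + y)/9 = -(y + y**2)/9 = -y/9 - y**2/9)
m(j) = 2*j**2 (m(j) = (2*j)*j = 2*j**2)
t(b, Y) = -61 + 2*Y**2 (t(b, Y) = (-28 + 2*Y**2) - 33 = -61 + 2*Y**2)
-t(N(z(T)), -57) = -(-61 + 2*(-57)**2) = -(-61 + 2*3249) = -(-61 + 6498) = -1*6437 = -6437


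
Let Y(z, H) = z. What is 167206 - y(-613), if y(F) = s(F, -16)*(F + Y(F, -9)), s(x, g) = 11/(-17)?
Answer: 2829016/17 ≈ 1.6641e+5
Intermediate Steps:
s(x, g) = -11/17 (s(x, g) = 11*(-1/17) = -11/17)
y(F) = -22*F/17 (y(F) = -11*(F + F)/17 = -22*F/17)
167206 - y(-613) = 167206 - (-22)*(-613)/17 = 167206 - 1*13486/17 = 167206 - 13486/17 = 2829016/17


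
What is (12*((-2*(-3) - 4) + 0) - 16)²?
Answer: 64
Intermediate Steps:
(12*((-2*(-3) - 4) + 0) - 16)² = (12*((6 - 4) + 0) - 16)² = (12*(2 + 0) - 16)² = (12*2 - 16)² = (24 - 16)² = 8² = 64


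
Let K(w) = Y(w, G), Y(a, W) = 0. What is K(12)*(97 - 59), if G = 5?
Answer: 0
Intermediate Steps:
K(w) = 0
K(12)*(97 - 59) = 0*(97 - 59) = 0*38 = 0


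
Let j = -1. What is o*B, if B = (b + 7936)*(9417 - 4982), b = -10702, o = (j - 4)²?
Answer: -306680250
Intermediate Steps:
o = 25 (o = (-1 - 4)² = (-5)² = 25)
B = -12267210 (B = (-10702 + 7936)*(9417 - 4982) = -2766*4435 = -12267210)
o*B = 25*(-12267210) = -306680250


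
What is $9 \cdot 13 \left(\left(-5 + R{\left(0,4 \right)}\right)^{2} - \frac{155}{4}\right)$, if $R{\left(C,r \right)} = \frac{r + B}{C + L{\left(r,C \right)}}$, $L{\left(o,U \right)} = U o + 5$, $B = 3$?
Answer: $- \frac{301743}{100} \approx -3017.4$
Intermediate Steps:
$L{\left(o,U \right)} = 5 + U o$
$R{\left(C,r \right)} = \frac{3 + r}{5 + C + C r}$ ($R{\left(C,r \right)} = \frac{r + 3}{C + \left(5 + C r\right)} = \frac{3 + r}{5 + C + C r}$)
$9 \cdot 13 \left(\left(-5 + R{\left(0,4 \right)}\right)^{2} - \frac{155}{4}\right) = 9 \cdot 13 \left(\left(-5 + \frac{3 + 4}{5 + 0 + 0 \cdot 4}\right)^{2} - \frac{155}{4}\right) = 117 \left(\left(-5 + \frac{1}{5 + 0 + 0} \cdot 7\right)^{2} - \frac{155}{4}\right) = 117 \left(\left(-5 + \frac{1}{5} \cdot 7\right)^{2} - \frac{155}{4}\right) = 117 \left(\left(-5 + \frac{7}{5}\right)^{2} - \frac{155}{4}\right) = 117 \left(\left(- \frac{18}{5}\right)^{2} - \frac{155}{4}\right) = 117 \left(\frac{324}{25} - \frac{155}{4}\right) = 117 \left(- \frac{2579}{100}\right) = - \frac{301743}{100}$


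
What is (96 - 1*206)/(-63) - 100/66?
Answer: 160/693 ≈ 0.23088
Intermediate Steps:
(96 - 1*206)/(-63) - 100/66 = (96 - 206)*(-1/63) - 100*1/66 = -110*(-1/63) - 50/33 = 110/63 - 50/33 = 160/693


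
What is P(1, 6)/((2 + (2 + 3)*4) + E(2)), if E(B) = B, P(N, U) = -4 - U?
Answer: -5/12 ≈ -0.41667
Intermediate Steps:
P(1, 6)/((2 + (2 + 3)*4) + E(2)) = (-4 - 1*6)/((2 + (2 + 3)*4) + 2) = (-4 - 6)/((2 + 5*4) + 2) = -10/((2 + 20) + 2) = -10/(22 + 2) = -10/24 = -10*1/24 = -5/12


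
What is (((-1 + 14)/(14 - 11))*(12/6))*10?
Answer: 260/3 ≈ 86.667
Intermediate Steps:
(((-1 + 14)/(14 - 11))*(12/6))*10 = ((13/3)*(12*(1/6)))*10 = ((13*(1/3))*2)*10 = ((13/3)*2)*10 = (26/3)*10 = 260/3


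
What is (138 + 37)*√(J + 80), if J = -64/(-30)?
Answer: 140*√1155/3 ≈ 1586.0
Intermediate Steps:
J = 32/15 (J = -64*(-1/30) = 32/15 ≈ 2.1333)
(138 + 37)*√(J + 80) = (138 + 37)*√(32/15 + 80) = 175*√(1232/15) = 175*(4*√1155/15) = 140*√1155/3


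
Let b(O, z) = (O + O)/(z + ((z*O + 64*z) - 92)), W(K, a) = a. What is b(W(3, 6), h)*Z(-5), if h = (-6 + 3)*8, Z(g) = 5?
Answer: -15/449 ≈ -0.033408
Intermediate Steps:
h = -24 (h = -3*8 = -24)
b(O, z) = 2*O/(-92 + 65*z + O*z) (b(O, z) = (2*O)/(z + ((O*z + 64*z) - 92)) = (2*O)/(z + ((64*z + O*z) - 92)) = (2*O)/(z + (-92 + 64*z + O*z)) = (2*O)/(-92 + 65*z + O*z) = 2*O/(-92 + 65*z + O*z))
b(W(3, 6), h)*Z(-5) = (2*6/(-92 + 65*(-24) + 6*(-24)))*5 = (2*6/(-92 - 1560 - 144))*5 = (2*6/(-1796))*5 = (2*6*(-1/1796))*5 = -3/449*5 = -15/449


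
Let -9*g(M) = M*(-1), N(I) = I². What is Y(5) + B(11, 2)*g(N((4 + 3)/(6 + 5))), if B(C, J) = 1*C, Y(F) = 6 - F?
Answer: 148/99 ≈ 1.4949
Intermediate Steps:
B(C, J) = C
g(M) = M/9 (g(M) = -M*(-1)/9 = -(-1)*M/9 = M/9)
Y(5) + B(11, 2)*g(N((4 + 3)/(6 + 5))) = (6 - 1*5) + 11*(((4 + 3)/(6 + 5))²/9) = (6 - 5) + 11*((7/11)²/9) = 1 + 11*((7*(1/11))²/9) = 1 + 11*((7/11)²/9) = 1 + 11*((⅑)*(49/121)) = 1 + 11*(49/1089) = 1 + 49/99 = 148/99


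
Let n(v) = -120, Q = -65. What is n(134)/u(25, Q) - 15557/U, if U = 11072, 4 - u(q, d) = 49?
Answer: 41905/33216 ≈ 1.2616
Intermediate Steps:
u(q, d) = -45 (u(q, d) = 4 - 1*49 = 4 - 49 = -45)
n(134)/u(25, Q) - 15557/U = -120/(-45) - 15557/11072 = -120*(-1/45) - 15557*1/11072 = 8/3 - 15557/11072 = 41905/33216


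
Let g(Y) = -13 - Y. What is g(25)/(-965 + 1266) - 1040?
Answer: -313078/301 ≈ -1040.1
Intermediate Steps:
g(25)/(-965 + 1266) - 1040 = (-13 - 1*25)/(-965 + 1266) - 1040 = (-13 - 25)/301 - 1040 = (1/301)*(-38) - 1040 = -38/301 - 1040 = -313078/301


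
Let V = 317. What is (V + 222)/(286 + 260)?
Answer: 77/78 ≈ 0.98718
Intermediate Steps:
(V + 222)/(286 + 260) = (317 + 222)/(286 + 260) = 539/546 = 539*(1/546) = 77/78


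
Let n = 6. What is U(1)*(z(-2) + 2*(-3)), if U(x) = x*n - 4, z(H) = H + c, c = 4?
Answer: -8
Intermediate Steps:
z(H) = 4 + H (z(H) = H + 4 = 4 + H)
U(x) = -4 + 6*x (U(x) = x*6 - 4 = 6*x - 4 = -4 + 6*x)
U(1)*(z(-2) + 2*(-3)) = (-4 + 6*1)*((4 - 2) + 2*(-3)) = (-4 + 6)*(2 - 6) = 2*(-4) = -8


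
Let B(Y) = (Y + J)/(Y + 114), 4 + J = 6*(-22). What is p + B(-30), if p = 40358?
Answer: 1694953/42 ≈ 40356.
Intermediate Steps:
J = -136 (J = -4 + 6*(-22) = -4 - 132 = -136)
B(Y) = (-136 + Y)/(114 + Y) (B(Y) = (Y - 136)/(Y + 114) = (-136 + Y)/(114 + Y))
p + B(-30) = 40358 + (-136 - 30)/(114 - 30) = 40358 - 166/84 = 40358 + (1/84)*(-166) = 40358 - 83/42 = 1694953/42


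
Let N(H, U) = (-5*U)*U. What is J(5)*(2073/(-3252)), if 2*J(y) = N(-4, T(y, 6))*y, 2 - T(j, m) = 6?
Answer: 34550/271 ≈ 127.49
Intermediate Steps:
T(j, m) = -4 (T(j, m) = 2 - 1*6 = 2 - 6 = -4)
N(H, U) = -5*U**2
J(y) = -40*y (J(y) = ((-5*(-4)**2)*y)/2 = ((-5*16)*y)/2 = (-80*y)/2 = -40*y)
J(5)*(2073/(-3252)) = (-40*5)*(2073/(-3252)) = -414600*(-1)/3252 = -200*(-691/1084) = 34550/271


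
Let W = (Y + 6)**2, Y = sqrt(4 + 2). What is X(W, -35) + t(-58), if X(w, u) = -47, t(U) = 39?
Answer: -8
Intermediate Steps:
Y = sqrt(6) ≈ 2.4495
W = (6 + sqrt(6))**2 (W = (sqrt(6) + 6)**2 = (6 + sqrt(6))**2 ≈ 71.394)
X(W, -35) + t(-58) = -47 + 39 = -8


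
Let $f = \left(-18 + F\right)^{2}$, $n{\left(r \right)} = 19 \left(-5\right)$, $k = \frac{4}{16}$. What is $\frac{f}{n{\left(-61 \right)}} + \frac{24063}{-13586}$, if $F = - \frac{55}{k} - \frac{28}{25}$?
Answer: $- \frac{486944612249}{806668750} \approx -603.65$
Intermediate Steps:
$k = \frac{1}{4}$ ($k = 4 \cdot \frac{1}{16} = \frac{1}{4} \approx 0.25$)
$n{\left(r \right)} = -95$
$F = - \frac{5528}{25}$ ($F = - 55 \frac{1}{\frac{1}{4}} - \frac{28}{25} = \left(-55\right) 4 - \frac{28}{25} = -220 - \frac{28}{25} = - \frac{5528}{25} \approx -221.12$)
$f = \frac{35736484}{625}$ ($f = \left(-18 - \frac{5528}{25}\right)^{2} = \left(- \frac{5978}{25}\right)^{2} = \frac{35736484}{625} \approx 57178.0$)
$\frac{f}{n{\left(-61 \right)}} + \frac{24063}{-13586} = \frac{35736484}{625 \left(-95\right)} + \frac{24063}{-13586} = \frac{35736484}{625} \left(- \frac{1}{95}\right) + 24063 \left(- \frac{1}{13586}\right) = - \frac{35736484}{59375} - \frac{24063}{13586} = - \frac{486944612249}{806668750}$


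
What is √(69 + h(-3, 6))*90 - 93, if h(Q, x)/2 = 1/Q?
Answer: -93 + 30*√615 ≈ 650.98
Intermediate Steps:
h(Q, x) = 2/Q (h(Q, x) = 2*(1/Q) = 2/Q)
√(69 + h(-3, 6))*90 - 93 = √(69 + 2/(-3))*90 - 93 = √(69 + 2*(-⅓))*90 - 93 = √(69 - ⅔)*90 - 93 = √(205/3)*90 - 93 = (√615/3)*90 - 93 = 30*√615 - 93 = -93 + 30*√615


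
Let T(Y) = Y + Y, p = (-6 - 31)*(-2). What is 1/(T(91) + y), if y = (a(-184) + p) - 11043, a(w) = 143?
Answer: -1/10644 ≈ -9.3950e-5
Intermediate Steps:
p = 74 (p = -37*(-2) = 74)
T(Y) = 2*Y
y = -10826 (y = (143 + 74) - 11043 = 217 - 11043 = -10826)
1/(T(91) + y) = 1/(2*91 - 10826) = 1/(182 - 10826) = 1/(-10644) = -1/10644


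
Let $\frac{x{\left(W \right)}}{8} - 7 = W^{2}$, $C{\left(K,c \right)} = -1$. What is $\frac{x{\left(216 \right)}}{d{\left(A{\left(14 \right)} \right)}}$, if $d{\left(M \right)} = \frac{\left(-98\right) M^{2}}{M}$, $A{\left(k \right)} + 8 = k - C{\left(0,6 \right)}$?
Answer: $- \frac{186652}{343} \approx -544.17$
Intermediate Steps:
$A{\left(k \right)} = -7 + k$ ($A{\left(k \right)} = -8 + \left(k - -1\right) = -8 + \left(k + 1\right) = -8 + \left(1 + k\right) = -7 + k$)
$d{\left(M \right)} = - 98 M$
$x{\left(W \right)} = 56 + 8 W^{2}$
$\frac{x{\left(216 \right)}}{d{\left(A{\left(14 \right)} \right)}} = \frac{56 + 8 \cdot 216^{2}}{\left(-98\right) \left(-7 + 14\right)} = \frac{56 + 8 \cdot 46656}{\left(-98\right) 7} = \frac{56 + 373248}{-686} = 373304 \left(- \frac{1}{686}\right) = - \frac{186652}{343}$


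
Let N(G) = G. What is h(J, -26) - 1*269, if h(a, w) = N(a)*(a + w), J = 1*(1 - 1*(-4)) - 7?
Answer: -213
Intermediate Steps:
J = -2 (J = 1*(1 + 4) - 7 = 1*5 - 7 = 5 - 7 = -2)
h(a, w) = a*(a + w)
h(J, -26) - 1*269 = -2*(-2 - 26) - 1*269 = -2*(-28) - 269 = 56 - 269 = -213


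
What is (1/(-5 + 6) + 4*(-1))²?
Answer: 9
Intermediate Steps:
(1/(-5 + 6) + 4*(-1))² = (1/1 - 4)² = (1 - 4)² = (-3)² = 9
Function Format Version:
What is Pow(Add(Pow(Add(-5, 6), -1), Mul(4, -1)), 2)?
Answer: 9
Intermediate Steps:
Pow(Add(Pow(Add(-5, 6), -1), Mul(4, -1)), 2) = Pow(Add(Pow(1, -1), -4), 2) = Pow(Add(1, -4), 2) = Pow(-3, 2) = 9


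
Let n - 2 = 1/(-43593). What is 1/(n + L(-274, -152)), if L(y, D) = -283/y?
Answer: 11944482/36225509 ≈ 0.32973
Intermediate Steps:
n = 87185/43593 (n = 2 + 1/(-43593) = 2 - 1/43593 = 87185/43593 ≈ 2.0000)
1/(n + L(-274, -152)) = 1/(87185/43593 - 283/(-274)) = 1/(87185/43593 - 283*(-1/274)) = 1/(87185/43593 + 283/274) = 1/(36225509/11944482) = 11944482/36225509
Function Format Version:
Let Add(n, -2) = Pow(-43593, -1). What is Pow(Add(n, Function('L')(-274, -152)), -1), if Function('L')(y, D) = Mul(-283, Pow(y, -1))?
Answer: Rational(11944482, 36225509) ≈ 0.32973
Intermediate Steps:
n = Rational(87185, 43593) (n = Add(2, Pow(-43593, -1)) = Add(2, Rational(-1, 43593)) = Rational(87185, 43593) ≈ 2.0000)
Pow(Add(n, Function('L')(-274, -152)), -1) = Pow(Add(Rational(87185, 43593), Mul(-283, Pow(-274, -1))), -1) = Pow(Add(Rational(87185, 43593), Mul(-283, Rational(-1, 274))), -1) = Pow(Add(Rational(87185, 43593), Rational(283, 274)), -1) = Pow(Rational(36225509, 11944482), -1) = Rational(11944482, 36225509)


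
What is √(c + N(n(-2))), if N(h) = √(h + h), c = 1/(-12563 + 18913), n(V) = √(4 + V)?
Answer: √(254 + 1612900*2^(¾))/1270 ≈ 1.2969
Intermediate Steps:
c = 1/6350 ≈ 0.00015748
N(h) = √2*√h (N(h) = √(2*h) = √2*√h)
√(c + N(n(-2))) = √(1/6350 + √2*√(√(4 - 2))) = √(1/6350 + √2*√(√2)) = √(1/6350 + √2*2^(¼)) = √(1/6350 + 2^(¾))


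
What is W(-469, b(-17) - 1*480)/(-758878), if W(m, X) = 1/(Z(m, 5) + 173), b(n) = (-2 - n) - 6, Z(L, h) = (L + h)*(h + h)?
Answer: 1/3389908026 ≈ 2.9499e-10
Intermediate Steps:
Z(L, h) = 2*h*(L + h) (Z(L, h) = (L + h)*(2*h) = 2*h*(L + h))
b(n) = -8 - n
W(m, X) = 1/(223 + 10*m) (W(m, X) = 1/(2*5*(m + 5) + 173) = 1/(2*5*(5 + m) + 173) = 1/((50 + 10*m) + 173) = 1/(223 + 10*m))
W(-469, b(-17) - 1*480)/(-758878) = 1/((223 + 10*(-469))*(-758878)) = -1/758878/(223 - 4690) = -1/758878/(-4467) = -1/4467*(-1/758878) = 1/3389908026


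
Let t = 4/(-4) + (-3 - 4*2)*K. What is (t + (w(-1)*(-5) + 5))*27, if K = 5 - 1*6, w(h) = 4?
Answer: -135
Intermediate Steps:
K = -1 (K = 5 - 6 = -1)
t = 10 (t = 4/(-4) + (-3 - 4*2)*(-1) = 4*(-1/4) + (-3 - 8)*(-1) = -1 - 11*(-1) = -1 + 11 = 10)
(t + (w(-1)*(-5) + 5))*27 = (10 + (4*(-5) + 5))*27 = (10 + (-20 + 5))*27 = (10 - 15)*27 = -5*27 = -135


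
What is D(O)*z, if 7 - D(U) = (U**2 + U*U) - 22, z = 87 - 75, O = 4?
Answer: -36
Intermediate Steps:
z = 12
D(U) = 29 - 2*U**2 (D(U) = 7 - ((U**2 + U*U) - 22) = 7 - ((U**2 + U**2) - 22) = 7 - (2*U**2 - 22) = 7 - (-22 + 2*U**2) = 7 + (22 - 2*U**2) = 29 - 2*U**2)
D(O)*z = (29 - 2*4**2)*12 = (29 - 2*16)*12 = (29 - 32)*12 = -3*12 = -36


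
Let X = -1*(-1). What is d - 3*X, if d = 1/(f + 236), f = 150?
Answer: -1157/386 ≈ -2.9974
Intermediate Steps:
d = 1/386 (d = 1/(150 + 236) = 1/386 ≈ 0.0025907)
X = 1
d - 3*X = 1/386 - 3 = -1157/386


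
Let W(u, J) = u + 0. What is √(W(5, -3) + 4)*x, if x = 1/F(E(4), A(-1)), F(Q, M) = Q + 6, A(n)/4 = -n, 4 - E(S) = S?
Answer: ½ ≈ 0.50000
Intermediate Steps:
E(S) = 4 - S
W(u, J) = u
A(n) = -4*n (A(n) = 4*(-n) = -4*n)
F(Q, M) = 6 + Q
x = ⅙ (x = 1/(6 + (4 - 1*4)) = 1/(6 + (4 - 4)) = 1/(6 + 0) = 1/6 = ⅙ ≈ 0.16667)
√(W(5, -3) + 4)*x = √(5 + 4)*(⅙) = √9*(⅙) = 3*(⅙) = ½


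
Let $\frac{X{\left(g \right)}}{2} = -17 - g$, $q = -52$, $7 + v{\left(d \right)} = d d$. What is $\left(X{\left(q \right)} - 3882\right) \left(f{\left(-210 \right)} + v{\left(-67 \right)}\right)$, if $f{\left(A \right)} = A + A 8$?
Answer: $-9880704$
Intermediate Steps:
$v{\left(d \right)} = -7 + d^{2}$ ($v{\left(d \right)} = -7 + d d = -7 + d^{2}$)
$f{\left(A \right)} = 9 A$ ($f{\left(A \right)} = A + 8 A = 9 A$)
$X{\left(g \right)} = -34 - 2 g$ ($X{\left(g \right)} = 2 \left(-17 - g\right) = -34 - 2 g$)
$\left(X{\left(q \right)} - 3882\right) \left(f{\left(-210 \right)} + v{\left(-67 \right)}\right) = \left(\left(-34 - -104\right) - 3882\right) \left(9 \left(-210\right) - \left(7 - \left(-67\right)^{2}\right)\right) = \left(\left(-34 + 104\right) - 3882\right) \left(-1890 + \left(-7 + 4489\right)\right) = \left(70 - 3882\right) \left(-1890 + 4482\right) = \left(-3812\right) 2592 = -9880704$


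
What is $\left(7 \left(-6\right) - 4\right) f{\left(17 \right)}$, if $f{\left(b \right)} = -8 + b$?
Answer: $-414$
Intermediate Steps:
$\left(7 \left(-6\right) - 4\right) f{\left(17 \right)} = \left(7 \left(-6\right) - 4\right) \left(-8 + 17\right) = \left(-42 - 4\right) 9 = \left(-46\right) 9 = -414$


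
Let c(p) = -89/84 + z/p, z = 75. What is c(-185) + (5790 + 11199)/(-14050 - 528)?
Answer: -1610479/612276 ≈ -2.6303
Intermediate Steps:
c(p) = -89/84 + 75/p
c(-185) + (5790 + 11199)/(-14050 - 528) = (-89/84 + 75/(-185)) + (5790 + 11199)/(-14050 - 528) = (-89/84 + 75*(-1/185)) + 16989/(-14578) = (-89/84 - 15/37) + 16989*(-1/14578) = -4553/3108 - 16989/14578 = -1610479/612276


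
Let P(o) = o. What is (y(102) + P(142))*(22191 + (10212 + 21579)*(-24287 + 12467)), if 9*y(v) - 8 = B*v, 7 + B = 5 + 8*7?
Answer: -850942677542/3 ≈ -2.8365e+11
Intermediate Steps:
B = 54 (B = -7 + (5 + 8*7) = -7 + (5 + 56) = -7 + 61 = 54)
y(v) = 8/9 + 6*v (y(v) = 8/9 + (54*v)/9 = 8/9 + 6*v)
(y(102) + P(142))*(22191 + (10212 + 21579)*(-24287 + 12467)) = ((8/9 + 6*102) + 142)*(22191 + (10212 + 21579)*(-24287 + 12467)) = ((8/9 + 612) + 142)*(22191 + 31791*(-11820)) = (5516/9 + 142)*(22191 - 375769620) = (6794/9)*(-375747429) = -850942677542/3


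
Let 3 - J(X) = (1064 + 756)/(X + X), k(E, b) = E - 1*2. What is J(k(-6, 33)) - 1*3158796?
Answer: -12634717/4 ≈ -3.1587e+6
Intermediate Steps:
k(E, b) = -2 + E (k(E, b) = E - 2 = -2 + E)
J(X) = 3 - 910/X (J(X) = 3 - (1064 + 756)/(X + X) = 3 - 1820/(2*X) = 3 - 1820*1/(2*X) = 3 - 910/X)
J(k(-6, 33)) - 1*3158796 = (3 - 910/(-2 - 6)) - 1*3158796 = (3 - 910/(-8)) - 3158796 = (3 - 910*(-⅛)) - 3158796 = (3 + 455/4) - 3158796 = 467/4 - 3158796 = -12634717/4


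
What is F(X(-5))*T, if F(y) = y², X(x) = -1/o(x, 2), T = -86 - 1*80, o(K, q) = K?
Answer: -166/25 ≈ -6.6400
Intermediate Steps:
T = -166 (T = -86 - 80 = -166)
X(x) = -1/x
F(X(-5))*T = (-1/(-5))²*(-166) = (-1*(-⅕))²*(-166) = (⅕)²*(-166) = (1/25)*(-166) = -166/25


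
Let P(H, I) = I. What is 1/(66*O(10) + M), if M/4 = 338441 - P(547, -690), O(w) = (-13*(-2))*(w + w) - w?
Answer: 1/1390184 ≈ 7.1933e-7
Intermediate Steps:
O(w) = 51*w (O(w) = 26*(2*w) - w = 52*w - w = 51*w)
M = 1356524 (M = 4*(338441 - 1*(-690)) = 4*(338441 + 690) = 4*339131 = 1356524)
1/(66*O(10) + M) = 1/(66*(51*10) + 1356524) = 1/(66*510 + 1356524) = 1/(33660 + 1356524) = 1/1390184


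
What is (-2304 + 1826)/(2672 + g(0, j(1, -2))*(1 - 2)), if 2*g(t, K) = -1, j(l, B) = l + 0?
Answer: -956/5345 ≈ -0.17886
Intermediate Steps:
j(l, B) = l
g(t, K) = -½ (g(t, K) = (½)*(-1) = -½)
(-2304 + 1826)/(2672 + g(0, j(1, -2))*(1 - 2)) = (-2304 + 1826)/(2672 - (1 - 2)/2) = -478/(2672 - ½*(-1)) = -478/(2672 + ½) = -478/5345/2 = -478*2/5345 = -956/5345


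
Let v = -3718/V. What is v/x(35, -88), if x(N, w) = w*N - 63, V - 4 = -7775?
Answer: -3718/24424253 ≈ -0.00015223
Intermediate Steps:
V = -7771 (V = 4 - 7775 = -7771)
v = 3718/7771 (v = -3718/(-7771) = -3718*(-1/7771) = 3718/7771 ≈ 0.47845)
x(N, w) = -63 + N*w (x(N, w) = N*w - 63 = -63 + N*w)
v/x(35, -88) = 3718/(7771*(-63 + 35*(-88))) = 3718/(7771*(-63 - 3080)) = (3718/7771)/(-3143) = (3718/7771)*(-1/3143) = -3718/24424253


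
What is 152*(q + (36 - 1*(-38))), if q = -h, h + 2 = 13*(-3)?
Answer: 17480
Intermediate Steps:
h = -41 (h = -2 + 13*(-3) = -2 - 39 = -41)
q = 41 (q = -1*(-41) = 41)
152*(q + (36 - 1*(-38))) = 152*(41 + (36 - 1*(-38))) = 152*(41 + (36 + 38)) = 152*(41 + 74) = 152*115 = 17480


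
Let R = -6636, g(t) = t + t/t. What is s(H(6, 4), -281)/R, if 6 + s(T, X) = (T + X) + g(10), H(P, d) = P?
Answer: 45/1106 ≈ 0.040687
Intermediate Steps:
g(t) = 1 + t (g(t) = t + 1 = 1 + t)
s(T, X) = 5 + T + X (s(T, X) = -6 + ((T + X) + (1 + 10)) = -6 + ((T + X) + 11) = -6 + (11 + T + X) = 5 + T + X)
s(H(6, 4), -281)/R = (5 + 6 - 281)/(-6636) = -270*(-1/6636) = 45/1106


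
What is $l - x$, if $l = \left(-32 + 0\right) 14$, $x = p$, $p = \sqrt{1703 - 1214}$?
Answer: $-448 - \sqrt{489} \approx -470.11$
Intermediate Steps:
$p = \sqrt{489} \approx 22.113$
$x = \sqrt{489} \approx 22.113$
$l = -448$ ($l = \left(-32\right) 14 = -448$)
$l - x = -448 - \sqrt{489}$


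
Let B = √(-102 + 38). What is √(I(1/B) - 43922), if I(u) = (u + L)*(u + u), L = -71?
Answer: √(-2811010 + 1136*I)/8 ≈ 0.042347 + 209.58*I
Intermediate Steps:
B = 8*I (B = √(-64) = 8*I ≈ 8.0*I)
I(u) = 2*u*(-71 + u) (I(u) = (u - 71)*(u + u) = (-71 + u)*(2*u) = 2*u*(-71 + u))
√(I(1/B) - 43922) = √(2*(-71 + 1/(8*I))/((8*I)) - 43922) = √(2*(-I/8)*(-71 - I/8) - 43922) = √(-I*(-71 - I/8)/4 - 43922) = √(-43922 - I*(-71 - I/8)/4)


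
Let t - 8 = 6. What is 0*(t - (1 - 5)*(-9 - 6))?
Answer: 0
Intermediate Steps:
t = 14 (t = 8 + 6 = 14)
0*(t - (1 - 5)*(-9 - 6)) = 0*(14 - (1 - 5)*(-9 - 6)) = 0*(14 - (-4)*(-15)) = 0*(14 - 1*60) = 0*(14 - 60) = 0*(-46) = 0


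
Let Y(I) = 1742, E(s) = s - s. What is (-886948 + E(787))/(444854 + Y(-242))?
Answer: -221737/111649 ≈ -1.9860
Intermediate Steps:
E(s) = 0
(-886948 + E(787))/(444854 + Y(-242)) = (-886948 + 0)/(444854 + 1742) = -886948/446596 = -886948*1/446596 = -221737/111649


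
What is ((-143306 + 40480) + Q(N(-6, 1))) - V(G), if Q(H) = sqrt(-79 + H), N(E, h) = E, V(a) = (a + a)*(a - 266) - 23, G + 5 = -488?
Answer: -851177 + I*sqrt(85) ≈ -8.5118e+5 + 9.2195*I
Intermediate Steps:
G = -493 (G = -5 - 488 = -493)
V(a) = -23 + 2*a*(-266 + a) (V(a) = (2*a)*(-266 + a) - 23 = 2*a*(-266 + a) - 23 = -23 + 2*a*(-266 + a))
((-143306 + 40480) + Q(N(-6, 1))) - V(G) = ((-143306 + 40480) + sqrt(-79 - 6)) - (-23 - 532*(-493) + 2*(-493)**2) = (-102826 + sqrt(-85)) - (-23 + 262276 + 2*243049) = (-102826 + I*sqrt(85)) - (-23 + 262276 + 486098) = (-102826 + I*sqrt(85)) - 1*748351 = (-102826 + I*sqrt(85)) - 748351 = -851177 + I*sqrt(85)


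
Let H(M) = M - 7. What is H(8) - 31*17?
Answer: -526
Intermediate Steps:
H(M) = -7 + M
H(8) - 31*17 = (-7 + 8) - 31*17 = 1 - 527 = -526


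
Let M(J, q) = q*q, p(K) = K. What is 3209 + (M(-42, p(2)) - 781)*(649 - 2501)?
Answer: 1442213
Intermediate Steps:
M(J, q) = q**2
3209 + (M(-42, p(2)) - 781)*(649 - 2501) = 3209 + (2**2 - 781)*(649 - 2501) = 3209 + (4 - 781)*(-1852) = 3209 - 777*(-1852) = 3209 + 1439004 = 1442213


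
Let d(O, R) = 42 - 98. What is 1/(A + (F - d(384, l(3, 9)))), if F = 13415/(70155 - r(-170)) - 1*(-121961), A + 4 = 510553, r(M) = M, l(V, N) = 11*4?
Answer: 14065/8897043473 ≈ 1.5809e-6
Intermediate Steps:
l(V, N) = 44
d(O, R) = -56
A = 510549 (A = -4 + 510553 = 510549)
F = 1715384148/14065 (F = 13415/(70155 - 1*(-170)) - 1*(-121961) = 13415/(70155 + 170) + 121961 = 13415/70325 + 121961 = 13415*(1/70325) + 121961 = 2683/14065 + 121961 = 1715384148/14065 ≈ 1.2196e+5)
1/(A + (F - d(384, l(3, 9)))) = 1/(510549 + (1715384148/14065 - 1*(-56))) = 1/(510549 + (1715384148/14065 + 56)) = 1/(510549 + 1716171788/14065) = 1/(8897043473/14065) = 14065/8897043473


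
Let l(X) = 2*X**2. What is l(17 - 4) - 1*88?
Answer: 250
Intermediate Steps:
l(17 - 4) - 1*88 = 2*(17 - 4)**2 - 1*88 = 2*13**2 - 88 = 2*169 - 88 = 338 - 88 = 250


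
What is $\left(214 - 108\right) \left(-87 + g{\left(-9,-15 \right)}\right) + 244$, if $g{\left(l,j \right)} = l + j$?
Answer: $-11522$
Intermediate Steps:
$g{\left(l,j \right)} = j + l$
$\left(214 - 108\right) \left(-87 + g{\left(-9,-15 \right)}\right) + 244 = \left(214 - 108\right) \left(-87 - 24\right) + 244 = 106 \left(-87 - 24\right) + 244 = 106 \left(-111\right) + 244 = -11766 + 244 = -11522$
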